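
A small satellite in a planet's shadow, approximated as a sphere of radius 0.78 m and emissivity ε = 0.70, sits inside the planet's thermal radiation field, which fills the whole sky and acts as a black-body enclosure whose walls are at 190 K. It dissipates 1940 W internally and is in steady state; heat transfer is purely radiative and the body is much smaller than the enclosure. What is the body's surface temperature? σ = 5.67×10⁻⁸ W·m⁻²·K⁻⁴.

T ≈ 296 K

For a small grey body in a large enclosure, net radiated power = εσA(T⁴ − T_w⁴).
Steady state: P = εσA(T⁴ − T_w⁴) with A = 4πr² = 7.645 m².
T⁴ = P/(εσA) + T_w⁴ = 1940/(0.70·5.67×10⁻⁸·7.645) + (190)⁴
    = 6.393×10⁹ + 1.303×10⁹ = 7.696×10⁹ K⁴.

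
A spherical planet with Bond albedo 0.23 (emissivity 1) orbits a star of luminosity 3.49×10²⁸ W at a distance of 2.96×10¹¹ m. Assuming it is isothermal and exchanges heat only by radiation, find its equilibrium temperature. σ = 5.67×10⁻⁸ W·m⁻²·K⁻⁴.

T ≈ 573 K

First find the stellar flux at distance d: S = L/(4πd²) = 3.49×10²⁸/(4π·(2.96×10¹¹)²) = 31700 W/m².
For an isothermal sphere, absorbed (1−a)S·πr² = emitted σ·4πr²·T⁴, so T⁴ = (1−a)S/(4σ).
T⁴ = 0.770·31700/(4·5.67×10⁻⁸) = 1.076×10¹¹ K⁴.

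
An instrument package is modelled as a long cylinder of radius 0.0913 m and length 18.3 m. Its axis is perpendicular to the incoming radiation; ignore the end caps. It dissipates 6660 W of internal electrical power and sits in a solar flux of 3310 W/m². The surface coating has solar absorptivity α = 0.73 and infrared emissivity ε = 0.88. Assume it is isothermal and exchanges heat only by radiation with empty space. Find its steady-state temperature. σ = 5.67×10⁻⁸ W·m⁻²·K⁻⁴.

T ≈ 410 K

At steady state, absorbed solar power + internal power = radiated power.
Absorbed: α·S·A_cross = 0.73·3310·3.342 = 8074 W (cross-section 2rL).
Total input = 8074 + 6660 = 14730 W.
Radiated: εσ·A_surf·T⁴ with A_surf = 2πrL = 10.50 m².
T⁴ = 14730/(0.88·5.67×10⁻⁸·10.50) = 2.813×10¹⁰ K⁴.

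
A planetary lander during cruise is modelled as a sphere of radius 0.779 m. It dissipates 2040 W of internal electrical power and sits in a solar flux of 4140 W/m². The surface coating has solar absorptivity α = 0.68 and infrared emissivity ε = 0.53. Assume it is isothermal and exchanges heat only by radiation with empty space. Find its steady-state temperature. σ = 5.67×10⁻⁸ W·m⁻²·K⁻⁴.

At steady state, absorbed solar power + internal power = radiated power.
Absorbed: α·S·A_cross = 0.68·4140·1.906 = 5367 W (cross-section πr²).
Total input = 5367 + 2040 = 7407 W.
Radiated: εσ·A_surf·T⁴ with A_surf = 4πr² = 7.626 m².
T⁴ = 7407/(0.53·5.67×10⁻⁸·7.626) = 3.232×10¹⁰ K⁴.

T ≈ 424 K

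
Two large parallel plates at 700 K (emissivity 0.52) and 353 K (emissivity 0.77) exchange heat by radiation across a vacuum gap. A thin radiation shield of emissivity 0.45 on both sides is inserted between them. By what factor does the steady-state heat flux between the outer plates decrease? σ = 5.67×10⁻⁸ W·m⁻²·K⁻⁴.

factor ≈ 2.55

Without shield: q₀ = σΔ(T⁴)/(1/ε₁+1/ε₂−1) with denominator 2.222.
With shield the two gaps are in series; the resistances add: (1/ε₁+1/ε_s−1)+(1/ε_s+1/ε₂−1) = 3.145+2.521 = 5.666.
Heat-flux ratio q₀/q = 5.666/2.222.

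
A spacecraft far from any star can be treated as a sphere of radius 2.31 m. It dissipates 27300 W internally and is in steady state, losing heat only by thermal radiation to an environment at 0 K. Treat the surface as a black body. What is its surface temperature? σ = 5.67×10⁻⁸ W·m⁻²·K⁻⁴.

T ≈ 291 K

Steady state: internal power = radiated power, P = εσA T⁴.
Radiating area A = 4πr² = 67.06 m².
T⁴ = P/(εσA) = 27300/(1.0·5.67×10⁻⁸·67.06) = 7.180×10⁹ K⁴.
T = (7.180×10⁹)^(1/4).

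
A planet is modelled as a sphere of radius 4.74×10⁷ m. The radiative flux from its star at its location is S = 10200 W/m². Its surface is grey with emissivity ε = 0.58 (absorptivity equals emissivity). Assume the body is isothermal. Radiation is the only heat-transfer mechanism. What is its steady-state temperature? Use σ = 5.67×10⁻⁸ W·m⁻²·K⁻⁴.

T ≈ 461 K

At equilibrium, absorbed power = emitted power.
Absorbing cross-section = πr² = 7.058×10¹⁵ m²; emitting surface = 4πr² = 2.823×10¹⁶ m² (ratio 4).
εS·A_cross = εσ·A_surf·T⁴  ⇒  T⁴ = S/(4σ)   (ε cancels).
T⁴ = 10200/(4·5.67×10⁻⁸) = 4.497×10¹⁰ K⁴.
T = (4.497×10¹⁰)^(1/4).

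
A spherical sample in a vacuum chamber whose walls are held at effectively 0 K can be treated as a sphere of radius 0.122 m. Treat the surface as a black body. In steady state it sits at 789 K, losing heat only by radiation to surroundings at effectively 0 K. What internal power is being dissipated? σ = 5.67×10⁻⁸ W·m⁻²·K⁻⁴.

P ≈ 4110 W

Steady state: P = εσA T⁴.
A = 4πr² = 0.1870 m²; T⁴ = (789)⁴ = 3.875×10¹¹ K⁴.
P = 1.0 × 5.67×10⁻⁸ × 0.1870 × 3.875×10¹¹.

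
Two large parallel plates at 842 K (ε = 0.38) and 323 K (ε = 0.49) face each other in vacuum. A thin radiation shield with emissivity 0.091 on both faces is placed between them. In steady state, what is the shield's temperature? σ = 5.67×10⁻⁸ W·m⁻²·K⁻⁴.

T_s ≈ 708 K

In steady state the net flux on the hot side equals that on the cold side.
σ(T₁⁴−T_s⁴)/D₁ = σ(T_s⁴−T₂⁴)/D₂, with D₁ = 1/ε₁+1/ε_s−1 = 12.62, D₂ = 1/ε_s+1/ε₂−1 = 12.03.
Solve for T_s⁴: T_s⁴ = (D₂·T₁⁴ + D₁·T₂⁴)/(D₁+D₂) = 2.509×10¹¹ K⁴.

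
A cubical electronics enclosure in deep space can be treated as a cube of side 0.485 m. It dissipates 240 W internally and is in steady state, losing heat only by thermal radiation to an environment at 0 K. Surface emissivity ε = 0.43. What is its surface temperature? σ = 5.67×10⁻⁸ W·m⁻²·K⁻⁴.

T ≈ 289 K

Steady state: internal power = radiated power, P = εσA T⁴.
Radiating area A = 6L² = 1.411 m².
T⁴ = P/(εσA) = 240/(0.43·5.67×10⁻⁸·1.411) = 6.975×10⁹ K⁴.
T = (6.975×10⁹)^(1/4).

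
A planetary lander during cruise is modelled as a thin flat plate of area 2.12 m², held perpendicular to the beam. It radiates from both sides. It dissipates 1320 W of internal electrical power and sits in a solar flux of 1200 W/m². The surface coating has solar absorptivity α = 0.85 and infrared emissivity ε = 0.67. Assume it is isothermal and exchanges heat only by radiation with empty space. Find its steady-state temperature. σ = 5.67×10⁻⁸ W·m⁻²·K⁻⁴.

T ≈ 383 K

At steady state, absorbed solar power + internal power = radiated power.
Absorbed: α·S·A_cross = 0.85·1200·2.120 = 2162 W (cross-section A).
Total input = 2162 + 1320 = 3482 W.
Radiated: εσ·A_surf·T⁴ with A_surf = 2A = 4.240 m².
T⁴ = 3482/(0.67·5.67×10⁻⁸·4.240) = 2.162×10¹⁰ K⁴.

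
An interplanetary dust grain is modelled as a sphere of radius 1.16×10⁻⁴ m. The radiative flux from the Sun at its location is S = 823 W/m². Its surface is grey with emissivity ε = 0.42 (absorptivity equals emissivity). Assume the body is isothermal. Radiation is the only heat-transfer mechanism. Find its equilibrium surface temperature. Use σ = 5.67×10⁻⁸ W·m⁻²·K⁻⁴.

T ≈ 245 K

At equilibrium, absorbed power = emitted power.
Absorbing cross-section = πr² = 4.227×10⁻⁸ m²; emitting surface = 4πr² = 1.691×10⁻⁷ m² (ratio 4).
εS·A_cross = εσ·A_surf·T⁴  ⇒  T⁴ = S/(4σ)   (ε cancels).
T⁴ = 823/(4·5.67×10⁻⁸) = 3.629×10⁹ K⁴.
T = (3.629×10⁹)^(1/4).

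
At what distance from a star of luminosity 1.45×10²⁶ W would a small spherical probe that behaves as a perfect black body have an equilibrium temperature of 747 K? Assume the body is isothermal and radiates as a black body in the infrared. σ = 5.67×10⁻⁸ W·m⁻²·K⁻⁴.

For an isothermal black-emitting sphere, (1−a)S·πr² = σ·4πr²·T⁴ ⇒ S = 4σT⁴/(1−a).
S = 4·5.67×10⁻⁸·(747)⁴/1.00 = 70620 W/m².
Flux falls as S = L/(4πd²), so d = √(L/(4πS)) = √(1.45×10²⁶/(4π·70620)).

d ≈ 1.28×10¹⁰ m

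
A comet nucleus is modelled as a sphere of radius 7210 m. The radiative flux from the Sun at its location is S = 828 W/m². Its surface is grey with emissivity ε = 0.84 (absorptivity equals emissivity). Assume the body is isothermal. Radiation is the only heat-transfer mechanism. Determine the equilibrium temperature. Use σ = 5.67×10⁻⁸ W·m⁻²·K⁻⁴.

At equilibrium, absorbed power = emitted power.
Absorbing cross-section = πr² = 1.633×10⁸ m²; emitting surface = 4πr² = 6.533×10⁸ m² (ratio 4).
εS·A_cross = εσ·A_surf·T⁴  ⇒  T⁴ = S/(4σ)   (ε cancels).
T⁴ = 828/(4·5.67×10⁻⁸) = 3.651×10⁹ K⁴.
T = (3.651×10⁹)^(1/4).

T ≈ 246 K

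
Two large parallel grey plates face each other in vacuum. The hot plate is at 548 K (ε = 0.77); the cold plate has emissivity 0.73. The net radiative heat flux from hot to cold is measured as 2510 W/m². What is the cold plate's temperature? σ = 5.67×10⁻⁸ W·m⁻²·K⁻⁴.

T₂ ≈ 357 K

q = σ(T₁⁴ − T₂⁴)/(1/ε₁ + 1/ε₂ − 1); denominator = 1.669.
T₂⁴ = T₁⁴ − q·(1/ε₁+1/ε₂−1)/σ = 9.018×10¹⁰ − 2510·1.669/5.67×10⁻⁸
    = 1.632×10¹⁰ K⁴.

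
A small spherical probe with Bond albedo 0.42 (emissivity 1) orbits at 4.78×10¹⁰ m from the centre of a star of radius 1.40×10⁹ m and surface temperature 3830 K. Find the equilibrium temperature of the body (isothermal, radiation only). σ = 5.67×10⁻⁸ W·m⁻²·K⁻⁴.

T ≈ 404 K

The star's surface emits σT_*⁴; at distance d the flux is S = σT_*⁴(R_*/d)².
S = 5.67×10⁻⁸·(3830)⁴·(1.40×10⁹/4.78×10¹⁰)² = 10470 W/m².
For an isothermal sphere T⁴ = (1−a)S/(4σ) = 2.676×10¹⁰ K⁴.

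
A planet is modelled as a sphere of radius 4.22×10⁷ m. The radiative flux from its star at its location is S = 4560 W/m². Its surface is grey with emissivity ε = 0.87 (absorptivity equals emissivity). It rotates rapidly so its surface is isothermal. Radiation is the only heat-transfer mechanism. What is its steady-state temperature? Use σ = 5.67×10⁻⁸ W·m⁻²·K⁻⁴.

T ≈ 377 K

At equilibrium, absorbed power = emitted power.
Absorbing cross-section = πr² = 5.595×10¹⁵ m²; emitting surface = 4πr² = 2.238×10¹⁶ m² (ratio 4).
εS·A_cross = εσ·A_surf·T⁴  ⇒  T⁴ = S/(4σ)   (ε cancels).
T⁴ = 4560/(4·5.67×10⁻⁸) = 2.011×10¹⁰ K⁴.
T = (2.011×10¹⁰)^(1/4).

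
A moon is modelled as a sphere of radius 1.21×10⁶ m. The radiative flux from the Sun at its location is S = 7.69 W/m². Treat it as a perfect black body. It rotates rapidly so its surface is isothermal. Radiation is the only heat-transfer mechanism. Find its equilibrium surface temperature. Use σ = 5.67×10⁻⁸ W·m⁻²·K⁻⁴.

T ≈ 76.3 K

At equilibrium, absorbed power = emitted power.
Absorbing cross-section = πr² = 4.600×10¹² m²; emitting surface = 4πr² = 1.840×10¹³ m² (ratio 4).
S·A_cross = εσ·A_surf·T⁴  ⇒  T⁴ = S/(4σ).
T⁴ = 1.00·7.69/(4·5.67×10⁻⁸) = 3.391×10⁷ K⁴.
T = (3.391×10⁷)^(1/4).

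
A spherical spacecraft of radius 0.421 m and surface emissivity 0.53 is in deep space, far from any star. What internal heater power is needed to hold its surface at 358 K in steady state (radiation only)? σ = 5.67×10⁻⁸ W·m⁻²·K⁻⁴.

P = εσ·4πr²·T⁴.
4πr² = 2.227 m²; T⁴ = 1.643×10¹⁰ K⁴.
P = 0.53·5.67×10⁻⁸·2.227·1.643×10¹⁰.

P ≈ 1100 W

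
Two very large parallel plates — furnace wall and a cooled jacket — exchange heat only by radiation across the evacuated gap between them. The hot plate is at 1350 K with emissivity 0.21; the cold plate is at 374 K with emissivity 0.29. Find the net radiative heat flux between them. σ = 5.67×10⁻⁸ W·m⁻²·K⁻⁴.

q ≈ 26000 W/m²

For two infinite grey parallel plates, q = σ(T₁⁴ − T₂⁴)/(1/ε₁ + 1/ε₂ − 1).
T₁⁴ − T₂⁴ = 3.322×10¹² − 1.957×10¹⁰ = 3.302×10¹² K⁴.
1/ε₁ + 1/ε₂ − 1 = 4.762 + 3.448 − 1 = 7.210.
q = 5.67×10⁻⁸ × 3.302×10¹² / 7.210.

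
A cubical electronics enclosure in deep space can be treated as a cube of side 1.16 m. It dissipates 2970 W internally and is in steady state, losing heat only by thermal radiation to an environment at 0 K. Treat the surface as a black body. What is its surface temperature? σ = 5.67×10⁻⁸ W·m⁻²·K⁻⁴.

T ≈ 284 K

Steady state: internal power = radiated power, P = εσA T⁴.
Radiating area A = 6L² = 8.074 m².
T⁴ = P/(εσA) = 2970/(1.0·5.67×10⁻⁸·8.074) = 6.488×10⁹ K⁴.
T = (6.488×10⁹)^(1/4).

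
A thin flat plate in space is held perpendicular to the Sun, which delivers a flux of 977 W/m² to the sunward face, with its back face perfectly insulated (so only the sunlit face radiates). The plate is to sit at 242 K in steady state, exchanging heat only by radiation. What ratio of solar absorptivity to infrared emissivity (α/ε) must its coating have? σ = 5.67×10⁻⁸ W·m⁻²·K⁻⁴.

Balance: αS·A = εσ·1A·T⁴ ⇒ α/ε = σT⁴/S.
α/ε = 5.67×10⁻⁸·(242)⁴/977 = 5.67×10⁻⁸·3.430×10⁹/977.

α/ε ≈ 0.199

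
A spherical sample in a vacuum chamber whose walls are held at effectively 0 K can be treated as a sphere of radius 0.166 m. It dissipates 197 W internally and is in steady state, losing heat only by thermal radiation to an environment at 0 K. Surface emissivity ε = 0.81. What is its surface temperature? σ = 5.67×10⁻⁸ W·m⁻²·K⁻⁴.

T ≈ 334 K

Steady state: internal power = radiated power, P = εσA T⁴.
Radiating area A = 4πr² = 0.3463 m².
T⁴ = P/(εσA) = 197/(0.81·5.67×10⁻⁸·0.3463) = 1.239×10¹⁰ K⁴.
T = (1.239×10¹⁰)^(1/4).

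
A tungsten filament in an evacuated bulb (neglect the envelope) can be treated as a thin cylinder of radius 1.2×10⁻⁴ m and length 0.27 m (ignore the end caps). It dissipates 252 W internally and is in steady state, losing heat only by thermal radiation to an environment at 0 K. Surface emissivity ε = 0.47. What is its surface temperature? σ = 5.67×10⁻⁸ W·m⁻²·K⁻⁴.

T ≈ 2610 K

Steady state: internal power = radiated power, P = εσA T⁴.
Radiating area A = 2πrL = 2.036×10⁻⁴ m².
T⁴ = P/(εσA) = 252/(0.47·5.67×10⁻⁸·2.036×10⁻⁴) = 4.645×10¹³ K⁴.
T = (4.645×10¹³)^(1/4).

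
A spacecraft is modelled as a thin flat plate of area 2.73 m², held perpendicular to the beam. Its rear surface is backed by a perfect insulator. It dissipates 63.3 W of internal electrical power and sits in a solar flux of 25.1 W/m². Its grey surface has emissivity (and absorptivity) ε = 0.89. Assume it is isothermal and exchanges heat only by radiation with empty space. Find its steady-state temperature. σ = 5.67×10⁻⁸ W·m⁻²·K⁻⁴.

T ≈ 173 K

At steady state, absorbed solar power + internal power = radiated power.
Absorbed: α·S·A_cross = 0.89·25.1·2.730 = 60.99 W (cross-section A).
Total input = 60.99 + 63.3 = 124.3 W.
Radiated: εσ·A_surf·T⁴ with A_surf = A = 2.730 m².
T⁴ = 124.3/(0.89·5.67×10⁻⁸·2.730) = 9.022×10⁸ K⁴.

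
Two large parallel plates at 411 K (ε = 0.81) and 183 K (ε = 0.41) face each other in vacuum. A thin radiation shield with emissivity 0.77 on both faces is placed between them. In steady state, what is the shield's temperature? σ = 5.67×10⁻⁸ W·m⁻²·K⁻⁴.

T_s ≈ 370 K

In steady state the net flux on the hot side equals that on the cold side.
σ(T₁⁴−T_s⁴)/D₁ = σ(T_s⁴−T₂⁴)/D₂, with D₁ = 1/ε₁+1/ε_s−1 = 1.533, D₂ = 1/ε_s+1/ε₂−1 = 2.738.
Solve for T_s⁴: T_s⁴ = (D₂·T₁⁴ + D₁·T₂⁴)/(D₁+D₂) = 1.869×10¹⁰ K⁴.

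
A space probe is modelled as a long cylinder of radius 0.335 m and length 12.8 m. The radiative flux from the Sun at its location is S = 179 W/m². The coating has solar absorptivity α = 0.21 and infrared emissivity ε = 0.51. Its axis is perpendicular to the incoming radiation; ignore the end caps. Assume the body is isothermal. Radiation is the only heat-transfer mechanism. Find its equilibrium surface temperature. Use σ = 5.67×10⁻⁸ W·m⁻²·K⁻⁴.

At equilibrium, absorbed power = emitted power.
Absorbing cross-section = 2rL = 8.576 m²; emitting surface = 2πrL = 26.94 m² (ratio π).
αS·A_cross = εσ·A_surf·T⁴  ⇒  T⁴ = αS/(ε·πσ).
T⁴ = 0.210·179/(0.51·π·5.67×10⁻⁸) = 4.138×10⁸ K⁴.
T = (4.138×10⁸)^(1/4).

T ≈ 143 K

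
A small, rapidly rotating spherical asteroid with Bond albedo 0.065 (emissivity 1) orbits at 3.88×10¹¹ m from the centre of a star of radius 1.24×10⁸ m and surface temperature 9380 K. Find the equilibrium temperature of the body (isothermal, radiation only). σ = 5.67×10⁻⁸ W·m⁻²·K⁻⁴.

T ≈ 117 K

The star's surface emits σT_*⁴; at distance d the flux is S = σT_*⁴(R_*/d)².
S = 5.67×10⁻⁸·(9380)⁴·(1.24×10⁸/3.88×10¹¹)² = 44.83 W/m².
For an isothermal sphere T⁴ = (1−a)S/(4σ) = 1.848×10⁸ K⁴.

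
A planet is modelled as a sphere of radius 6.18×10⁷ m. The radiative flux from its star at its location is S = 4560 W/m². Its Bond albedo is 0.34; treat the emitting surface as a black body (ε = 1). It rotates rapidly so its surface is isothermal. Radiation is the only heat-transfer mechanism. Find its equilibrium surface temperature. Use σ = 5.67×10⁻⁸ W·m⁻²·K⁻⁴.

At equilibrium, absorbed power = emitted power.
Absorbing cross-section = πr² = 1.200×10¹⁶ m²; emitting surface = 4πr² = 4.799×10¹⁶ m² (ratio 4).
(1−a)S·A_cross = εσ·A_surf·T⁴  ⇒  T⁴ = (1−a)S/(4σ).
T⁴ = 0.660·4560/(4·5.67×10⁻⁸) = 1.327×10¹⁰ K⁴.
T = (1.327×10¹⁰)^(1/4).

T ≈ 339 K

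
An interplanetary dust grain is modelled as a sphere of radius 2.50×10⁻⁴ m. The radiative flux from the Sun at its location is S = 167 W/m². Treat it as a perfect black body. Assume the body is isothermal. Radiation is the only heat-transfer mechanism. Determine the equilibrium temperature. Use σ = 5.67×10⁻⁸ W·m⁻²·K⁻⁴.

At equilibrium, absorbed power = emitted power.
Absorbing cross-section = πr² = 1.963×10⁻⁷ m²; emitting surface = 4πr² = 7.854×10⁻⁷ m² (ratio 4).
S·A_cross = εσ·A_surf·T⁴  ⇒  T⁴ = S/(4σ).
T⁴ = 1.00·167/(4·5.67×10⁻⁸) = 7.363×10⁸ K⁴.
T = (7.363×10⁸)^(1/4).

T ≈ 165 K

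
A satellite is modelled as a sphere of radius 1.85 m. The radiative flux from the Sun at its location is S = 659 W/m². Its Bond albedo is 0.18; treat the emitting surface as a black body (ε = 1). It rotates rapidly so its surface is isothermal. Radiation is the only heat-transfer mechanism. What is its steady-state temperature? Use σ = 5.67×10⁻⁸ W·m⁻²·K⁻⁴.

At equilibrium, absorbed power = emitted power.
Absorbing cross-section = πr² = 10.75 m²; emitting surface = 4πr² = 43.01 m² (ratio 4).
(1−a)S·A_cross = εσ·A_surf·T⁴  ⇒  T⁴ = (1−a)S/(4σ).
T⁴ = 0.820·659/(4·5.67×10⁻⁸) = 2.383×10⁹ K⁴.
T = (2.383×10⁹)^(1/4).

T ≈ 221 K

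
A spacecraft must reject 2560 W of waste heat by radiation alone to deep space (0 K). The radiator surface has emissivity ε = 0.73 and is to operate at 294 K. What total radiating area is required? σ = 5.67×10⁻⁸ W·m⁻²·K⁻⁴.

A ≈ 8.28 m²

P = εσA T⁴ ⇒ A = P/(εσT⁴).
T⁴ = 7.471×10⁹ K⁴.
A = 2560/(0.73 × 5.67×10⁻⁸ × 7.471×10⁹).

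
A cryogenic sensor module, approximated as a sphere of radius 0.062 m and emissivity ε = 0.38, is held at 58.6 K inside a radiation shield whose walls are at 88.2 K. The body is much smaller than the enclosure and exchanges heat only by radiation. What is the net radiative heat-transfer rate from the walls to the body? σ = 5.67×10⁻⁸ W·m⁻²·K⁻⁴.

For a small grey body in a large enclosure: P_net = εσA(T_body⁴ − T_wall⁴).
A = 4πr² = 0.04831 m²; T_body⁴ − T_wall⁴ = 1.179×10⁷ − 6.052×10⁷ = -4.872×10⁷ K⁴.
|P_net| = 0.38·5.67×10⁻⁸·0.04831·4.872×10⁷.

P_net ≈ 0.0507 W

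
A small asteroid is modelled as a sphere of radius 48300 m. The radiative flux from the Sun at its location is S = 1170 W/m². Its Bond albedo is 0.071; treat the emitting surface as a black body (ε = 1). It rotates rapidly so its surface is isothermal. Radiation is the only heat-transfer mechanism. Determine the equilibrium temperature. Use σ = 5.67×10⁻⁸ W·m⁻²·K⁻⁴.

At equilibrium, absorbed power = emitted power.
Absorbing cross-section = πr² = 7.329×10⁹ m²; emitting surface = 4πr² = 2.932×10¹⁰ m² (ratio 4).
(1−a)S·A_cross = εσ·A_surf·T⁴  ⇒  T⁴ = (1−a)S/(4σ).
T⁴ = 0.929·1170/(4·5.67×10⁻⁸) = 4.792×10⁹ K⁴.
T = (4.792×10⁹)^(1/4).

T ≈ 263 K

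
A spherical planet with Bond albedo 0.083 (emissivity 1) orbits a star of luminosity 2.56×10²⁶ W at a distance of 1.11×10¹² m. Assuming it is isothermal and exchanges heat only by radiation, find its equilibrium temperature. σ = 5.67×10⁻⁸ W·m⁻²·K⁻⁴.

T ≈ 90.4 K

First find the stellar flux at distance d: S = L/(4πd²) = 2.56×10²⁶/(4π·(1.11×10¹²)²) = 16.53 W/m².
For an isothermal sphere, absorbed (1−a)S·πr² = emitted σ·4πr²·T⁴, so T⁴ = (1−a)S/(4σ).
T⁴ = 0.917·16.53/(4·5.67×10⁻⁸) = 6.685×10⁷ K⁴.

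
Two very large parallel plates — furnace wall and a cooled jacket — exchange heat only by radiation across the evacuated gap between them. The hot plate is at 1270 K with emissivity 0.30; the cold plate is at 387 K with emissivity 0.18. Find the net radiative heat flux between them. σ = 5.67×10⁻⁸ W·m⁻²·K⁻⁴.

For two infinite grey parallel plates, q = σ(T₁⁴ − T₂⁴)/(1/ε₁ + 1/ε₂ − 1).
T₁⁴ − T₂⁴ = 2.601×10¹² − 2.243×10¹⁰ = 2.579×10¹² K⁴.
1/ε₁ + 1/ε₂ − 1 = 3.333 + 5.556 − 1 = 7.889.
q = 5.67×10⁻⁸ × 2.579×10¹² / 7.889.

q ≈ 18500 W/m²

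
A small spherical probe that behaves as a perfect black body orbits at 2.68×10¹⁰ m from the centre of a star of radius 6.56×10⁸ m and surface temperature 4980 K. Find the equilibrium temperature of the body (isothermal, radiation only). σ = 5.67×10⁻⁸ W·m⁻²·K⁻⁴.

T ≈ 551 K

The star's surface emits σT_*⁴; at distance d the flux is S = σT_*⁴(R_*/d)².
S = 5.67×10⁻⁸·(4980)⁴·(6.56×10⁸/2.68×10¹⁰)² = 20890 W/m².
For an isothermal sphere T⁴ = (1−a)S/(4σ) = 9.213×10¹⁰ K⁴.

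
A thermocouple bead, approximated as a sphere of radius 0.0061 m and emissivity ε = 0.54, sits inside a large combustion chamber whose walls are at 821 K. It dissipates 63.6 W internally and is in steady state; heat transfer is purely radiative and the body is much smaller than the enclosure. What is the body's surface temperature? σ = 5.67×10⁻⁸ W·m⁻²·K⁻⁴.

For a small grey body in a large enclosure, net radiated power = εσA(T⁴ − T_w⁴).
Steady state: P = εσA(T⁴ − T_w⁴) with A = 4πr² = 4.676×10⁻⁴ m².
T⁴ = P/(εσA) + T_w⁴ = 63.6/(0.54·5.67×10⁻⁸·4.676×10⁻⁴) + (821)⁴
    = 4.442×10¹² + 4.543×10¹¹ = 4.897×10¹² K⁴.

T ≈ 1490 K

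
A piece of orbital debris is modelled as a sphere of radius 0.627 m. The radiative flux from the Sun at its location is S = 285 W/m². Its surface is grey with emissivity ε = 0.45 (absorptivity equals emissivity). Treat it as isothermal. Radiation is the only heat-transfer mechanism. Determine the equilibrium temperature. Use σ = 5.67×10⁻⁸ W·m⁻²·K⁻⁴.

At equilibrium, absorbed power = emitted power.
Absorbing cross-section = πr² = 1.235 m²; emitting surface = 4πr² = 4.940 m² (ratio 4).
εS·A_cross = εσ·A_surf·T⁴  ⇒  T⁴ = S/(4σ)   (ε cancels).
T⁴ = 285/(4·5.67×10⁻⁸) = 1.257×10⁹ K⁴.
T = (1.257×10⁹)^(1/4).

T ≈ 188 K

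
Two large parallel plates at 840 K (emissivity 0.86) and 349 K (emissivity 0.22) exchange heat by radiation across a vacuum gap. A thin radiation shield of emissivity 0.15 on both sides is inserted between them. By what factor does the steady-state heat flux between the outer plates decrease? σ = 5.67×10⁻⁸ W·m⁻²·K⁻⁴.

factor ≈ 3.62

Without shield: q₀ = σΔ(T⁴)/(1/ε₁+1/ε₂−1) with denominator 4.708.
With shield the two gaps are in series; the resistances add: (1/ε₁+1/ε_s−1)+(1/ε_s+1/ε₂−1) = 6.829+10.21 = 17.04.
Heat-flux ratio q₀/q = 17.04/4.708.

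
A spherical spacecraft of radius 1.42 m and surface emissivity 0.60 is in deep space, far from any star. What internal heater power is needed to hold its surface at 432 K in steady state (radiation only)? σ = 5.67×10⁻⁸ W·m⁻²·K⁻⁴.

P = εσ·4πr²·T⁴.
4πr² = 25.34 m²; T⁴ = 3.483×10¹⁰ K⁴.
P = 0.60·5.67×10⁻⁸·25.34·3.483×10¹⁰.

P ≈ 30000 W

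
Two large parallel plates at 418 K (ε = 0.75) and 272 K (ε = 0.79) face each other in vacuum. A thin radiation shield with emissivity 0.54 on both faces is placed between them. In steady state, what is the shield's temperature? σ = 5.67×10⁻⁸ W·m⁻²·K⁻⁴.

In steady state the net flux on the hot side equals that on the cold side.
σ(T₁⁴−T_s⁴)/D₁ = σ(T_s⁴−T₂⁴)/D₂, with D₁ = 1/ε₁+1/ε_s−1 = 2.185, D₂ = 1/ε_s+1/ε₂−1 = 2.118.
Solve for T_s⁴: T_s⁴ = (D₂·T₁⁴ + D₁·T₂⁴)/(D₁+D₂) = 1.780×10¹⁰ K⁴.

T_s ≈ 365 K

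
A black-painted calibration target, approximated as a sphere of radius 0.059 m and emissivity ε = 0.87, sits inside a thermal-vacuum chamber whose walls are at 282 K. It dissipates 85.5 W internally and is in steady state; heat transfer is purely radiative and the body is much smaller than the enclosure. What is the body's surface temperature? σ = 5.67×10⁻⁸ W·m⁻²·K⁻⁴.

T ≈ 463 K

For a small grey body in a large enclosure, net radiated power = εσA(T⁴ − T_w⁴).
Steady state: P = εσA(T⁴ − T_w⁴) with A = 4πr² = 0.04374 m².
T⁴ = P/(εσA) + T_w⁴ = 85.5/(0.87·5.67×10⁻⁸·0.04374) + (282)⁴
    = 3.962×10¹⁰ + 6.324×10⁹ = 4.595×10¹⁰ K⁴.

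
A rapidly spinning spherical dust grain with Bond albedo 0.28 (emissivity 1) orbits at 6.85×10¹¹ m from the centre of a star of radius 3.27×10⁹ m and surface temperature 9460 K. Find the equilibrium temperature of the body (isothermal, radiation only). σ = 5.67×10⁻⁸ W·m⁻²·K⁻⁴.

T ≈ 426 K

The star's surface emits σT_*⁴; at distance d the flux is S = σT_*⁴(R_*/d)².
S = 5.67×10⁻⁸·(9460)⁴·(3.27×10⁹/6.85×10¹¹)² = 10350 W/m².
For an isothermal sphere T⁴ = (1−a)S/(4σ) = 3.285×10¹⁰ K⁴.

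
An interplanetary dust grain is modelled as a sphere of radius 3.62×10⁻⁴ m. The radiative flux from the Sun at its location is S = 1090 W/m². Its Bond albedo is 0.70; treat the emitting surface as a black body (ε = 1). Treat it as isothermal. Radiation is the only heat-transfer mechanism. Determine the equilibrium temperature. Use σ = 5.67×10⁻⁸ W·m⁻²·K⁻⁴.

At equilibrium, absorbed power = emitted power.
Absorbing cross-section = πr² = 4.117×10⁻⁷ m²; emitting surface = 4πr² = 1.647×10⁻⁶ m² (ratio 4).
(1−a)S·A_cross = εσ·A_surf·T⁴  ⇒  T⁴ = (1−a)S/(4σ).
T⁴ = 0.300·1090/(4·5.67×10⁻⁸) = 1.442×10⁹ K⁴.
T = (1.442×10⁹)^(1/4).

T ≈ 195 K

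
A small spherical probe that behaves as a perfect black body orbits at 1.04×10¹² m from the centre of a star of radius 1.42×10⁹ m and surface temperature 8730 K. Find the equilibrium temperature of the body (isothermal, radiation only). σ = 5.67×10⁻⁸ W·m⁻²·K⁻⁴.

The star's surface emits σT_*⁴; at distance d the flux is S = σT_*⁴(R_*/d)².
S = 5.67×10⁻⁸·(8730)⁴·(1.42×10⁹/1.04×10¹²)² = 614.0 W/m².
For an isothermal sphere T⁴ = (1−a)S/(4σ) = 2.707×10⁹ K⁴.

T ≈ 228 K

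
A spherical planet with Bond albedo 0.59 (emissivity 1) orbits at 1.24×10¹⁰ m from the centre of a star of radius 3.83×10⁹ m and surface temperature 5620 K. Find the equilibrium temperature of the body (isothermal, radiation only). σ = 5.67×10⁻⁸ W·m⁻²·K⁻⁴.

The star's surface emits σT_*⁴; at distance d the flux is S = σT_*⁴(R_*/d)².
S = 5.67×10⁻⁸·(5620)⁴·(3.83×10⁹/1.24×10¹⁰)² = 5.396×10⁶ W/m².
For an isothermal sphere T⁴ = (1−a)S/(4σ) = 9.755×10¹² K⁴.

T ≈ 1770 K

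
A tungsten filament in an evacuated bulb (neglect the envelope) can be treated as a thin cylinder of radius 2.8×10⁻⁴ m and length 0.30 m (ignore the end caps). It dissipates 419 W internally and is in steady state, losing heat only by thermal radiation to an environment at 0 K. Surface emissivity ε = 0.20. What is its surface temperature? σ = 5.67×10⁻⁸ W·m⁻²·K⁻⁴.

Steady state: internal power = radiated power, P = εσA T⁴.
Radiating area A = 2πrL = 5.278×10⁻⁴ m².
T⁴ = P/(εσA) = 419/(0.20·5.67×10⁻⁸·5.278×10⁻⁴) = 7.001×10¹³ K⁴.
T = (7.001×10¹³)^(1/4).

T ≈ 2890 K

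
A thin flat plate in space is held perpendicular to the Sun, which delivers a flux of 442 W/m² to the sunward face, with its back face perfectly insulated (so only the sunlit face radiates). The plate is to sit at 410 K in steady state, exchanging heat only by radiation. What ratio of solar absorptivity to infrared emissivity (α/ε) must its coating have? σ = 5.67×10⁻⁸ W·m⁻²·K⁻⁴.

Balance: αS·A = εσ·1A·T⁴ ⇒ α/ε = σT⁴/S.
α/ε = 5.67×10⁻⁸·(410)⁴/442 = 5.67×10⁻⁸·2.826×10¹⁰/442.

α/ε ≈ 3.62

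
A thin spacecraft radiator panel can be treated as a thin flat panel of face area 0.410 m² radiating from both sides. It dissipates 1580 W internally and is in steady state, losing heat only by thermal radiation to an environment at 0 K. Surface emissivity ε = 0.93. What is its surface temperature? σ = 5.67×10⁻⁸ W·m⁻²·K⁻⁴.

T ≈ 437 K

Steady state: internal power = radiated power, P = εσA T⁴.
Radiating area A = 2·0.410 = 0.8200 m².
T⁴ = P/(εσA) = 1580/(0.93·5.67×10⁻⁸·0.8200) = 3.654×10¹⁰ K⁴.
T = (3.654×10¹⁰)^(1/4).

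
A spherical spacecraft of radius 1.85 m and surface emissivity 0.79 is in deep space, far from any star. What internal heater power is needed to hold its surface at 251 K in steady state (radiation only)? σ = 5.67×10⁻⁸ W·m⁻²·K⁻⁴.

P ≈ 7650 W

P = εσ·4πr²·T⁴.
4πr² = 43.01 m²; T⁴ = 3.969×10⁹ K⁴.
P = 0.79·5.67×10⁻⁸·43.01·3.969×10⁹.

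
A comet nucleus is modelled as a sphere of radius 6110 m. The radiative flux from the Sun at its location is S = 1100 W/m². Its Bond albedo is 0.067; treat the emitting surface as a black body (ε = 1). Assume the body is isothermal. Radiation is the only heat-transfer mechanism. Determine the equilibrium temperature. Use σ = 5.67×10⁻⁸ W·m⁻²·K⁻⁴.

At equilibrium, absorbed power = emitted power.
Absorbing cross-section = πr² = 1.173×10⁸ m²; emitting surface = 4πr² = 4.691×10⁸ m² (ratio 4).
(1−a)S·A_cross = εσ·A_surf·T⁴  ⇒  T⁴ = (1−a)S/(4σ).
T⁴ = 0.933·1100/(4·5.67×10⁻⁸) = 4.525×10⁹ K⁴.
T = (4.525×10⁹)^(1/4).

T ≈ 259 K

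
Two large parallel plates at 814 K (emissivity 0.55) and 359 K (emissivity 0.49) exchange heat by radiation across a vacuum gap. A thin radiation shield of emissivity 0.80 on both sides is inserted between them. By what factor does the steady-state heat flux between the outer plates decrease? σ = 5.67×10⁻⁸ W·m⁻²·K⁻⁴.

Without shield: q₀ = σΔ(T⁴)/(1/ε₁+1/ε₂−1) with denominator 2.859.
With shield the two gaps are in series; the resistances add: (1/ε₁+1/ε_s−1)+(1/ε_s+1/ε₂−1) = 2.068+2.291 = 4.359.
Heat-flux ratio q₀/q = 4.359/2.859.

factor ≈ 1.52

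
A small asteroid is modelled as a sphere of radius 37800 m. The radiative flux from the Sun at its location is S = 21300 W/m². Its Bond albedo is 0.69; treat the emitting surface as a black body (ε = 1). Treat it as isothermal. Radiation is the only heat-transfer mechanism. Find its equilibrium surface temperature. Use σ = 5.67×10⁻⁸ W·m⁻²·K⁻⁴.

T ≈ 413 K

At equilibrium, absorbed power = emitted power.
Absorbing cross-section = πr² = 4.489×10⁹ m²; emitting surface = 4πr² = 1.796×10¹⁰ m² (ratio 4).
(1−a)S·A_cross = εσ·A_surf·T⁴  ⇒  T⁴ = (1−a)S/(4σ).
T⁴ = 0.310·21300/(4·5.67×10⁻⁸) = 2.911×10¹⁰ K⁴.
T = (2.911×10¹⁰)^(1/4).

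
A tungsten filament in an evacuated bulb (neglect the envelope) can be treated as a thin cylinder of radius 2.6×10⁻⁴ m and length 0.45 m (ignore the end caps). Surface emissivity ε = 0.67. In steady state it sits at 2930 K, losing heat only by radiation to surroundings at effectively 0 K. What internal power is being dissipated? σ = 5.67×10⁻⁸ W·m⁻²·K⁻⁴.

P ≈ 2060 W

Steady state: P = εσA T⁴.
A = 2πrL = 7.351×10⁻⁴ m²; T⁴ = (2930)⁴ = 7.370×10¹³ K⁴.
P = 0.67 × 5.67×10⁻⁸ × 7.351×10⁻⁴ × 7.370×10¹³.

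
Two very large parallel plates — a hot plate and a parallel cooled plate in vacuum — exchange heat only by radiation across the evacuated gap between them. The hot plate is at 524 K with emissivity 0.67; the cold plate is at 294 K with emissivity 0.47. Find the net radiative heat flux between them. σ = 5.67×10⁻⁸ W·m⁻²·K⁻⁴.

For two infinite grey parallel plates, q = σ(T₁⁴ − T₂⁴)/(1/ε₁ + 1/ε₂ − 1).
T₁⁴ − T₂⁴ = 7.539×10¹⁰ − 7.471×10⁹ = 6.792×10¹⁰ K⁴.
1/ε₁ + 1/ε₂ − 1 = 1.493 + 2.128 − 1 = 2.620.
q = 5.67×10⁻⁸ × 6.792×10¹⁰ / 2.620.

q ≈ 1470 W/m²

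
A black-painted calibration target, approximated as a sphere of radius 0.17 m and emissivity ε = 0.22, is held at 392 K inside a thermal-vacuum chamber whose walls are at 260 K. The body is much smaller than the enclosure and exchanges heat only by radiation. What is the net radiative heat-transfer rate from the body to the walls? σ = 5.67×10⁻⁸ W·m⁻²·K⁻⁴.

P_net ≈ 86.3 W

For a small grey body in a large enclosure: P_net = εσA(T_body⁴ − T_wall⁴).
A = 4πr² = 0.3632 m²; T_body⁴ − T_wall⁴ = 2.361×10¹⁰ − 4.570×10⁹ = 1.904×10¹⁰ K⁴.
|P_net| = 0.22·5.67×10⁻⁸·0.3632·1.904×10¹⁰.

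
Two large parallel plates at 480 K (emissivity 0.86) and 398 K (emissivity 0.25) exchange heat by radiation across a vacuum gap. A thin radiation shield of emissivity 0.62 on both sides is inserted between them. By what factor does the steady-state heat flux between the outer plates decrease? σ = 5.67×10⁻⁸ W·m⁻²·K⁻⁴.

Without shield: q₀ = σΔ(T⁴)/(1/ε₁+1/ε₂−1) with denominator 4.163.
With shield the two gaps are in series; the resistances add: (1/ε₁+1/ε_s−1)+(1/ε_s+1/ε₂−1) = 1.776+4.613 = 6.389.
Heat-flux ratio q₀/q = 6.389/4.163.

factor ≈ 1.53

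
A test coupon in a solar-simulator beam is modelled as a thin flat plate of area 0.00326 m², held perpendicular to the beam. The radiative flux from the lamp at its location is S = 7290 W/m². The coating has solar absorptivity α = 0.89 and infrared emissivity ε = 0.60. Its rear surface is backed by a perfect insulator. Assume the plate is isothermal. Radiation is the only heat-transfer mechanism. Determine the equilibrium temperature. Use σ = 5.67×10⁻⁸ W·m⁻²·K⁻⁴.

T ≈ 661 K

At equilibrium, absorbed power = emitted power.
Absorbing cross-section = A = 0.003260 m²; emitting surface = A = 0.003260 m² (ratio 1).
αS·A_cross = εσ·A_surf·T⁴  ⇒  T⁴ = αS/(ε·1σ).
T⁴ = 0.890·7290/(0.60·1·5.67×10⁻⁸) = 1.907×10¹¹ K⁴.
T = (1.907×10¹¹)^(1/4).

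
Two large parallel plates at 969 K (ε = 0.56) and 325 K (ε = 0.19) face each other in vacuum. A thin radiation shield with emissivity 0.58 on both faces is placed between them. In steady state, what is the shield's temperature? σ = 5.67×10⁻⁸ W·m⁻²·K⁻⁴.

T_s ≈ 889 K

In steady state the net flux on the hot side equals that on the cold side.
σ(T₁⁴−T_s⁴)/D₁ = σ(T_s⁴−T₂⁴)/D₂, with D₁ = 1/ε₁+1/ε_s−1 = 2.510, D₂ = 1/ε_s+1/ε₂−1 = 5.987.
Solve for T_s⁴: T_s⁴ = (D₂·T₁⁴ + D₁·T₂⁴)/(D₁+D₂) = 6.245×10¹¹ K⁴.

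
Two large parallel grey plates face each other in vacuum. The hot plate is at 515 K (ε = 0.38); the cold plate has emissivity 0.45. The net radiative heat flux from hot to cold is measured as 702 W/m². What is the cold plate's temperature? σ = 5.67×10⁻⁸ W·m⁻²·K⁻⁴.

T₂ ≈ 388 K

q = σ(T₁⁴ − T₂⁴)/(1/ε₁ + 1/ε₂ − 1); denominator = 3.854.
T₂⁴ = T₁⁴ − q·(1/ε₁+1/ε₂−1)/σ = 7.034×10¹⁰ − 702·3.854/5.67×10⁻⁸
    = 2.263×10¹⁰ K⁴.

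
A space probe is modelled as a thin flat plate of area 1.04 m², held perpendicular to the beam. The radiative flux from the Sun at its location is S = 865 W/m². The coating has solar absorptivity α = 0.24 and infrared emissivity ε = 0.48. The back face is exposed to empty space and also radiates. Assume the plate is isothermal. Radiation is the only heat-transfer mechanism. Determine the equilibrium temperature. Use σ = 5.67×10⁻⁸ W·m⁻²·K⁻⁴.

At equilibrium, absorbed power = emitted power.
Absorbing cross-section = A = 1.040 m²; emitting surface = 2A = 2.080 m² (ratio 2).
αS·A_cross = εσ·A_surf·T⁴  ⇒  T⁴ = αS/(ε·2σ).
T⁴ = 0.240·865/(0.48·2·5.67×10⁻⁸) = 3.814×10⁹ K⁴.
T = (3.814×10⁹)^(1/4).

T ≈ 249 K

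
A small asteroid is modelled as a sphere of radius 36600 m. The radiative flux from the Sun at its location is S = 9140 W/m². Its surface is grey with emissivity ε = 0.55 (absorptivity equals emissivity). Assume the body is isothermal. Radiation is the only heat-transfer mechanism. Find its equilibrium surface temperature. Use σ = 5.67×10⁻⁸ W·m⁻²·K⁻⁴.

T ≈ 448 K

At equilibrium, absorbed power = emitted power.
Absorbing cross-section = πr² = 4.208×10⁹ m²; emitting surface = 4πr² = 1.683×10¹⁰ m² (ratio 4).
εS·A_cross = εσ·A_surf·T⁴  ⇒  T⁴ = S/(4σ)   (ε cancels).
T⁴ = 9140/(4·5.67×10⁻⁸) = 4.030×10¹⁰ K⁴.
T = (4.030×10¹⁰)^(1/4).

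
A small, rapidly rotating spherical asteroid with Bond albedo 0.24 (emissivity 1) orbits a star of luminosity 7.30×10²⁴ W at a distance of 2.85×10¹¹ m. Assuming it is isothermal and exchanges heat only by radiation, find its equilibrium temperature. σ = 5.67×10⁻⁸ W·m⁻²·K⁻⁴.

T ≈ 70.0 K

First find the stellar flux at distance d: S = L/(4πd²) = 7.30×10²⁴/(4π·(2.85×10¹¹)²) = 7.152 W/m².
For an isothermal sphere, absorbed (1−a)S·πr² = emitted σ·4πr²·T⁴, so T⁴ = (1−a)S/(4σ).
T⁴ = 0.760·7.152/(4·5.67×10⁻⁸) = 2.397×10⁷ K⁴.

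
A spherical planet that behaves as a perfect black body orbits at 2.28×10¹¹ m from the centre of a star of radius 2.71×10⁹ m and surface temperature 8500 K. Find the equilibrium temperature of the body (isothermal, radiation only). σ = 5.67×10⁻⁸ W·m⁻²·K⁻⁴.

The star's surface emits σT_*⁴; at distance d the flux is S = σT_*⁴(R_*/d)².
S = 5.67×10⁻⁸·(8500)⁴·(2.71×10⁹/2.28×10¹¹)² = 41810 W/m².
For an isothermal sphere T⁴ = (1−a)S/(4σ) = 1.844×10¹¹ K⁴.

T ≈ 655 K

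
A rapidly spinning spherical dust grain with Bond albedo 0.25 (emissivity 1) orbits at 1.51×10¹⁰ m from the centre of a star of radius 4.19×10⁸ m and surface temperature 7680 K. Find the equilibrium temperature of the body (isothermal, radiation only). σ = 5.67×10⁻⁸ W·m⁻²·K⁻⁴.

The star's surface emits σT_*⁴; at distance d the flux is S = σT_*⁴(R_*/d)².
S = 5.67×10⁻⁸·(7680)⁴·(4.19×10⁸/1.51×10¹⁰)² = 1.519×10⁵ W/m².
For an isothermal sphere T⁴ = (1−a)S/(4σ) = 5.023×10¹¹ K⁴.

T ≈ 842 K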